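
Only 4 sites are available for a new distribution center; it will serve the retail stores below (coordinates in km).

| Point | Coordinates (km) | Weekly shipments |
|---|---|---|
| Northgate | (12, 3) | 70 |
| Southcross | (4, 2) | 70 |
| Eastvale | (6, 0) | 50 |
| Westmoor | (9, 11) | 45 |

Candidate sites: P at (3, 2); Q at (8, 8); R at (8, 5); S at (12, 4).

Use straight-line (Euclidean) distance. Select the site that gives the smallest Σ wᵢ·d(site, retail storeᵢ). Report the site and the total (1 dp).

Total weighted distance at each candidate:
  P (3, 2): total = 1370.9
  Q (8, 8): total = 1507.6
  R (8, 5): total = 1206.0
  S (12, 4): total = 1350.5
Minimum is at R with total 1206.0 km.

R, total 1206.0 km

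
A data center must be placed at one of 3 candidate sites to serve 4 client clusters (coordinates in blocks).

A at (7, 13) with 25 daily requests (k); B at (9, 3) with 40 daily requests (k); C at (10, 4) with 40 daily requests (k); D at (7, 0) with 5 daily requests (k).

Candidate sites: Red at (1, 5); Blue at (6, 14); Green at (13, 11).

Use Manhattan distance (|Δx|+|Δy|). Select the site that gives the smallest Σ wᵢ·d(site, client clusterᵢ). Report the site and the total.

Total weighted distance at each candidate:
  Red (1, 5): total = 1205
  Blue (6, 14): total = 1245
  Green (13, 11): total = 1165
Minimum is at Green with total 1165 blocks.

Green, total 1165 blocks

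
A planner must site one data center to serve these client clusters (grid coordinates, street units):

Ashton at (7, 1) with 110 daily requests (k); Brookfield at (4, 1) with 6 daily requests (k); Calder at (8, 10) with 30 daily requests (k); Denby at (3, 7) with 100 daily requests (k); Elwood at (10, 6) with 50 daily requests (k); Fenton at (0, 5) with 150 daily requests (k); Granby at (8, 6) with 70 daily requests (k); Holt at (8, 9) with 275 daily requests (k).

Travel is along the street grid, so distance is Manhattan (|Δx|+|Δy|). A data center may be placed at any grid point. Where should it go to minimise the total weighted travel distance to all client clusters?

(8, 7)

Manhattan distance separates: Σwᵢ(|x−xᵢ|+|y−yᵢ|) = Σwᵢ|x−xᵢ| + Σwᵢ|y−yᵢ|, so x and y are optimised independently as 1-D weighted medians.
Total weight W = 791; half = 395.5.
x-coordinate, sorted with cumulative weight:
  x=0 (Fenton, w=150) cum 150
  x=3 (Denby, w=100) cum 250
  x=4 (Brookfield, w=6) cum 256
  x=7 (Ashton, w=110) cum 366
  x=8 (Calder, w=30) cum 396  ← median
  x=8 (Granby, w=70) cum 466
  x=8 (Holt, w=275) cum 741
  x=10 (Elwood, w=50) cum 791
⇒ x* = 8
y-coordinate, sorted with cumulative weight:
  y=1 (Ashton, w=110) cum 110
  y=1 (Brookfield, w=6) cum 116
  y=5 (Fenton, w=150) cum 266
  y=6 (Elwood, w=50) cum 316
  y=6 (Granby, w=70) cum 386
  y=7 (Denby, w=100) cum 486  ← median
  y=9 (Holt, w=275) cum 761
  y=10 (Calder, w=30) cum 791
⇒ y* = 7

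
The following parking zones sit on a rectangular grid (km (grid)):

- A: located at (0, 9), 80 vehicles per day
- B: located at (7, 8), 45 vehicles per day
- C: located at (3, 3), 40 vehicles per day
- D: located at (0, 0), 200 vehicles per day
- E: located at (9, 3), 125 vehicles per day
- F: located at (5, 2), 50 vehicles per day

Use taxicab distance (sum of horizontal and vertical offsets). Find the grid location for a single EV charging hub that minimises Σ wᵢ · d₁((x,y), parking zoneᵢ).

Manhattan distance separates: Σwᵢ(|x−xᵢ|+|y−yᵢ|) = Σwᵢ|x−xᵢ| + Σwᵢ|y−yᵢ|, so x and y are optimised independently as 1-D weighted medians.
Total weight W = 540; half = 270.
x-coordinate, sorted with cumulative weight:
  x=0 (A, w=80) cum 80
  x=0 (D, w=200) cum 280  ← median
  x=3 (C, w=40) cum 320
  x=5 (F, w=50) cum 370
  x=7 (B, w=45) cum 415
  x=9 (E, w=125) cum 540
⇒ x* = 0
y-coordinate, sorted with cumulative weight:
  y=0 (D, w=200) cum 200
  y=2 (F, w=50) cum 250
  y=3 (C, w=40) cum 290  ← median
  y=3 (E, w=125) cum 415
  y=8 (B, w=45) cum 460
  y=9 (A, w=80) cum 540
⇒ y* = 3

(0, 3)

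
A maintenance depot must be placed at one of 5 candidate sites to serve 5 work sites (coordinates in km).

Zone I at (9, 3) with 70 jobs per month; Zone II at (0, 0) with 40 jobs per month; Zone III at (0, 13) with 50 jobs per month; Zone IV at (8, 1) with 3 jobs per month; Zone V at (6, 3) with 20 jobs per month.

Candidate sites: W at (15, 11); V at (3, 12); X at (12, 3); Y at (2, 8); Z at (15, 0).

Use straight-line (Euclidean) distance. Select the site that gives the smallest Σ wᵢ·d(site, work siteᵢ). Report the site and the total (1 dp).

Y, total 1357.0 km

Total weighted distance at each candidate:
  W (15, 11): total = 2478.1
  V (3, 12): total = 1636.0
  X (12, 3): total = 1619.2
  Y (2, 8): total = 1357.0
  Z (15, 0): total = 2273.0
Minimum is at Y with total 1357.0 km.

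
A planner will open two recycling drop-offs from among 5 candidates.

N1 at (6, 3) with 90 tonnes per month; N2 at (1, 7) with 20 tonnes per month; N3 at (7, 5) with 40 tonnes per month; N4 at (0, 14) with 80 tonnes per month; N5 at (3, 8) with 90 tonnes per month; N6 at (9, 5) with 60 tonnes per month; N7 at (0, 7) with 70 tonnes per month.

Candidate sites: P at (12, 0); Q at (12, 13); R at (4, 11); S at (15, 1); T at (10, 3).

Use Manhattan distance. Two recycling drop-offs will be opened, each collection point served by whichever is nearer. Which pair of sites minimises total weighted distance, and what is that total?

Evaluate every pair (each demand assigned to the nearer of the two):
  {R, T}: total = 2360
  {P, R}: total = 3270
  {R, S}: total = 3480
  {Q, R}: total = 3540
  {Q, T}: total = 4100
  {P, T}: total = 4740
  {S, T}: total = 4740
  {P, Q}: total = 5590
  {Q, S}: total = 5970
  {P, S}: total = 6990
Best pair: {R, T} with total 2360.

{R, T}, total 2360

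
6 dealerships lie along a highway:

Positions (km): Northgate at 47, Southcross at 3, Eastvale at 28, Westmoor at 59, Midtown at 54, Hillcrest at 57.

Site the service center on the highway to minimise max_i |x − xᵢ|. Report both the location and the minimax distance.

location 31, max distance 28

The 1-center on a line is the midpoint of the two extreme points: leftmost at 3, rightmost at 59.
Optimal location = (3 + 59)/2 = 31; maximum distance = (59 − 3)/2 = 28.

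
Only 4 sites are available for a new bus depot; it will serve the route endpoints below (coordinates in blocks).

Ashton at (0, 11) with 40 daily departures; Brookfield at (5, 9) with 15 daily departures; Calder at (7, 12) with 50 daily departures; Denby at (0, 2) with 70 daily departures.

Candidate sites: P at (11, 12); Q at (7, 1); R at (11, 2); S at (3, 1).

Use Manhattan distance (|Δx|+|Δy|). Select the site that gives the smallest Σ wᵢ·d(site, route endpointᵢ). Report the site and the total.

S, total 1700 blocks

Total weighted distance at each candidate:
  P (11, 12): total = 2285
  Q (7, 1): total = 1940
  R (11, 2): total = 2465
  S (3, 1): total = 1700
Minimum is at S with total 1700 blocks.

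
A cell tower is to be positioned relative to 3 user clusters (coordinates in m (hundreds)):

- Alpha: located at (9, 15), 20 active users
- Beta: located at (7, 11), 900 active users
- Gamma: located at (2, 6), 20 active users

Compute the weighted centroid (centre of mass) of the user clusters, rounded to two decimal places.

The minimiser of Σwᵢ‖p−pᵢ‖² is the weighted centroid p* = (Σwᵢpᵢ)/(Σwᵢ).
Σwᵢ = 940.
Σwᵢxᵢ = 20·9 + 900·7 + 20·2 = 6520.
Σwᵢyᵢ = 20·15 + 900·11 + 20·6 = 10320.
x* = 6520/940 = 6.94, y* = 10320/940 = 10.98.

(6.94, 10.98)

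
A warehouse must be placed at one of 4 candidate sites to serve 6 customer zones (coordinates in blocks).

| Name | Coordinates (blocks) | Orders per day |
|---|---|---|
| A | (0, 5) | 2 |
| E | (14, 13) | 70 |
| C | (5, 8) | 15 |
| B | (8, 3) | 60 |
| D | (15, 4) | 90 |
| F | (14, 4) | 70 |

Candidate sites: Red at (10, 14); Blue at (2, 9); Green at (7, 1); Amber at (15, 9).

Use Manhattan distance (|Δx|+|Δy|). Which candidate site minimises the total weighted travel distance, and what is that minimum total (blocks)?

Total weighted distance at each candidate:
  Red (10, 14): total = 3663
  Blue (2, 9): total = 4722
  Green (7, 1): total = 3357
  Amber (15, 9): total = 2203
Minimum is at Amber with total 2203 blocks.

Amber, total 2203 blocks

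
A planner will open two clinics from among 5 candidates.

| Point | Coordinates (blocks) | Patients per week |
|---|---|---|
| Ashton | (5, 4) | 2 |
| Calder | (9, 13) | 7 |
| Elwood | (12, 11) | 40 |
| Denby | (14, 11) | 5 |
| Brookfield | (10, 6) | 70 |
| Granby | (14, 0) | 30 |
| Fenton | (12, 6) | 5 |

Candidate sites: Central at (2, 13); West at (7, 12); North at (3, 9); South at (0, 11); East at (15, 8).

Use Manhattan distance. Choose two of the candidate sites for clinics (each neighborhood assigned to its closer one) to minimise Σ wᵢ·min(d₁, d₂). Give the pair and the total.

{West, East}, total 1086

Evaluate every pair (each demand assigned to the nearer of the two):
  {West, East}: total = 1086
  {Central, East}: total = 1118
  {North, East}: total = 1129
  {South, East}: total = 1146
  {West, North}: total = 1570
  {Central, West}: total = 1576
  {West, South}: total = 1576
  {Central, North}: total = 1928
  {North, South}: total = 1949
  {Central, South}: total = 2508
Best pair: {West, East} with total 1086.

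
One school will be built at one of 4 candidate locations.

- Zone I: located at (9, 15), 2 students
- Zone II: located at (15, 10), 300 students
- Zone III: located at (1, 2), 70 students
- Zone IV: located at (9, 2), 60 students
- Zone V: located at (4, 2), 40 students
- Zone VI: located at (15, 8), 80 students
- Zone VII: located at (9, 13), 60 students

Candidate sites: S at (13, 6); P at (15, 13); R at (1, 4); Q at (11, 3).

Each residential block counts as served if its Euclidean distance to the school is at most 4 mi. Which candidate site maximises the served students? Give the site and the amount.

Coverage radius r = 4 mi; a point is covered iff (Δx)²+(Δy)² ≤ 4² = 16.
  S (13, 6): covers {Zone VI} → 80
  P (15, 13): covers {Zone II} → 300
  R (1, 4): covers {Zone III, Zone V} → 110
  Q (11, 3): covers {Zone IV} → 60
Maximum coverage at P: 300 students.

P, covering 300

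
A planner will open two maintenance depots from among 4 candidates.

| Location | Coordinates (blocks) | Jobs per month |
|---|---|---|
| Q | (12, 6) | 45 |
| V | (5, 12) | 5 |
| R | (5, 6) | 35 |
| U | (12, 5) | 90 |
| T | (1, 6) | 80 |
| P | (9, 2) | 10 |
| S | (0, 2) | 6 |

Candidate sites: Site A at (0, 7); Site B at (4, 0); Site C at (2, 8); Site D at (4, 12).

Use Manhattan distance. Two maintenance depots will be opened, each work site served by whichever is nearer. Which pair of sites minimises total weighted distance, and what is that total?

Evaluate every pair (each demand assigned to the nearer of the two):
  {Site A, Site C}: total = 2240
  {Site B, Site C}: total = 2266
  {Site A, Site B}: total = 2275
  {Site C, Site D}: total = 2308
  {Site A, Site D}: total = 2390
  {Site B, Site D}: total = 2876
Best pair: {Site A, Site C} with total 2240.

{Site A, Site C}, total 2240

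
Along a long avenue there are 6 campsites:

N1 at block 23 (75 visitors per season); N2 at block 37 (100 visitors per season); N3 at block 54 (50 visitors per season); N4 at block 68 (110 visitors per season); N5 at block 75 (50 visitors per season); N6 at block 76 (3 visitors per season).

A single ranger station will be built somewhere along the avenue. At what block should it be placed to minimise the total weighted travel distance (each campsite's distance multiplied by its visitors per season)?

x = 54

For a sum of weighted absolute distances on a line, the optimum is the weighted median (not the mean). Total weight W = 388; half-weight = 194.
Sort by position and accumulate weight:
  block 23 (N1, w=75) → cum 75
  block 37 (N2, w=100) → cum 175
  block 54 (N3, w=50) → cum 225  ≥ 194 → median here
  block 68 (N4, w=110) → cum 335
  block 75 (N5, w=50) → cum 385
  block 76 (N6, w=3) → cum 388
Optimal location: block 54.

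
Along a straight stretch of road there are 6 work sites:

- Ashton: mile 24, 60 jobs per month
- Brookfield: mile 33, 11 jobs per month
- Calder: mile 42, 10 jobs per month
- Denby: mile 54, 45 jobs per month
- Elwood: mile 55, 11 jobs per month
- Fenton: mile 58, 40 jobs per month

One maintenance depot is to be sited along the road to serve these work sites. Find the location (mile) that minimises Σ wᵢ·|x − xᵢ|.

x = 54

For a sum of weighted absolute distances on a line, the optimum is the weighted median (not the mean). Total weight W = 177; half-weight = 88.5.
Sort by position and accumulate weight:
  mile 24 (Ashton, w=60) → cum 60
  mile 33 (Brookfield, w=11) → cum 71
  mile 42 (Calder, w=10) → cum 81
  mile 54 (Denby, w=45) → cum 126  ≥ 88.5 → median here
  mile 55 (Elwood, w=11) → cum 137
  mile 58 (Fenton, w=40) → cum 177
Optimal location: mile 54.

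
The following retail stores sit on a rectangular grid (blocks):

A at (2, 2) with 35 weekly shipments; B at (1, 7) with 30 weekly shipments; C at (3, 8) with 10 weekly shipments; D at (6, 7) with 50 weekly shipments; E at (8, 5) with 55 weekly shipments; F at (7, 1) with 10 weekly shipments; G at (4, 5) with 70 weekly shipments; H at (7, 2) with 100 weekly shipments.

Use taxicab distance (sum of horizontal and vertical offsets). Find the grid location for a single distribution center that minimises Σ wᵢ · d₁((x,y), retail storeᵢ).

Manhattan distance separates: Σwᵢ(|x−xᵢ|+|y−yᵢ|) = Σwᵢ|x−xᵢ| + Σwᵢ|y−yᵢ|, so x and y are optimised independently as 1-D weighted medians.
Total weight W = 360; half = 180.
x-coordinate, sorted with cumulative weight:
  x=1 (B, w=30) cum 30
  x=2 (A, w=35) cum 65
  x=3 (C, w=10) cum 75
  x=4 (G, w=70) cum 145
  x=6 (D, w=50) cum 195  ← median
  x=7 (F, w=10) cum 205
  x=7 (H, w=100) cum 305
  x=8 (E, w=55) cum 360
⇒ x* = 6
y-coordinate, sorted with cumulative weight:
  y=1 (F, w=10) cum 10
  y=2 (A, w=35) cum 45
  y=2 (H, w=100) cum 145
  y=5 (E, w=55) cum 200  ← median
  y=5 (G, w=70) cum 270
  y=7 (B, w=30) cum 300
  y=7 (D, w=50) cum 350
  y=8 (C, w=10) cum 360
⇒ y* = 5

(6, 5)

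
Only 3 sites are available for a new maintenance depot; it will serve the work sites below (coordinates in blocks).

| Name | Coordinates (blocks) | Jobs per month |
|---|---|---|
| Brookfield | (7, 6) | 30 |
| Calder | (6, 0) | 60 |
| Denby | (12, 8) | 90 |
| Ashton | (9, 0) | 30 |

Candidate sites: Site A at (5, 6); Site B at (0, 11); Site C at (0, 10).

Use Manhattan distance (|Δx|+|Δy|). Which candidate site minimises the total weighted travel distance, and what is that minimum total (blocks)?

Site A, total 1590 blocks

Total weighted distance at each candidate:
  Site A (5, 6): total = 1590
  Site B (0, 11): total = 3330
  Site C (0, 10): total = 3120
Minimum is at Site A with total 1590 blocks.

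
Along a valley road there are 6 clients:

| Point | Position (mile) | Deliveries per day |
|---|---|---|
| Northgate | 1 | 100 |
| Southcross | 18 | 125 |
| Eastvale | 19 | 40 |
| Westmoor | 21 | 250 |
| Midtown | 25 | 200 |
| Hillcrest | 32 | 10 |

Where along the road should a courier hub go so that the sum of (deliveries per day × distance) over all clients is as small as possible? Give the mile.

x = 21

For a sum of weighted absolute distances on a line, the optimum is the weighted median (not the mean). Total weight W = 725; half-weight = 362.5.
Sort by position and accumulate weight:
  mile 1 (Northgate, w=100) → cum 100
  mile 18 (Southcross, w=125) → cum 225
  mile 19 (Eastvale, w=40) → cum 265
  mile 21 (Westmoor, w=250) → cum 515  ≥ 362.5 → median here
  mile 25 (Midtown, w=200) → cum 715
  mile 32 (Hillcrest, w=10) → cum 725
Optimal location: mile 21.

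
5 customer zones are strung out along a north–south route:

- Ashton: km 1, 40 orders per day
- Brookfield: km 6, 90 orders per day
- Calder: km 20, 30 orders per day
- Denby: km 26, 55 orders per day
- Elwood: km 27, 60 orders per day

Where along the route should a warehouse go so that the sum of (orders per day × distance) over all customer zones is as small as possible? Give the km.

For a sum of weighted absolute distances on a line, the optimum is the weighted median (not the mean). Total weight W = 275; half-weight = 137.5.
Sort by position and accumulate weight:
  km 1 (Ashton, w=40) → cum 40
  km 6 (Brookfield, w=90) → cum 130
  km 20 (Calder, w=30) → cum 160  ≥ 137.5 → median here
  km 26 (Denby, w=55) → cum 215
  km 27 (Elwood, w=60) → cum 275
Optimal location: km 20.

x = 20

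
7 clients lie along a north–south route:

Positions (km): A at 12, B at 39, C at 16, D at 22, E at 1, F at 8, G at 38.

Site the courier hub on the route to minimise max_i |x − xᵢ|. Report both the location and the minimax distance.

location 20, max distance 19

The 1-center on a line is the midpoint of the two extreme points: leftmost at 1, rightmost at 39.
Optimal location = (1 + 39)/2 = 20; maximum distance = (39 − 1)/2 = 19.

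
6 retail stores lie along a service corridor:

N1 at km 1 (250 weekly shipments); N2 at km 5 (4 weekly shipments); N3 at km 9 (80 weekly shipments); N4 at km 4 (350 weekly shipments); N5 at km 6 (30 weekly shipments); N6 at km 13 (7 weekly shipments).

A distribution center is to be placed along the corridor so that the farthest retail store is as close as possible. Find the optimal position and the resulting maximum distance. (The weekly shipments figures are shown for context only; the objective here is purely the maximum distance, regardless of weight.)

The 1-center on a line is the midpoint of the two extreme points: leftmost at 1, rightmost at 13.
Optimal location = (1 + 13)/2 = 7; maximum distance = (13 − 1)/2 = 6.

location 7, max distance 6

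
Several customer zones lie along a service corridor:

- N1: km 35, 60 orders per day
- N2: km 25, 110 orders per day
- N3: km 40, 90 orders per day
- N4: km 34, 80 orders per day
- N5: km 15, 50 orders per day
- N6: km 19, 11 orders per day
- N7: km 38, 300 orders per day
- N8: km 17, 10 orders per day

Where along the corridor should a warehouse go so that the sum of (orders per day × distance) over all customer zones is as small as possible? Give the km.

x = 38

For a sum of weighted absolute distances on a line, the optimum is the weighted median (not the mean). Total weight W = 711; half-weight = 355.5.
Sort by position and accumulate weight:
  km 15 (N5, w=50) → cum 50
  km 17 (N8, w=10) → cum 60
  km 19 (N6, w=11) → cum 71
  km 25 (N2, w=110) → cum 181
  km 34 (N4, w=80) → cum 261
  km 35 (N1, w=60) → cum 321
  km 38 (N7, w=300) → cum 621  ≥ 355.5 → median here
  km 40 (N3, w=90) → cum 711
Optimal location: km 38.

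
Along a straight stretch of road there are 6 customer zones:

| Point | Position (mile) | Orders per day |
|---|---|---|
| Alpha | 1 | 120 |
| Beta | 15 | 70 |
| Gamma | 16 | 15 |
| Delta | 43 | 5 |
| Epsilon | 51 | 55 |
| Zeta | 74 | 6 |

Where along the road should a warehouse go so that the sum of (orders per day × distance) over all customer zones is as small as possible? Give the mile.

x = 15

For a sum of weighted absolute distances on a line, the optimum is the weighted median (not the mean). Total weight W = 271; half-weight = 135.5.
Sort by position and accumulate weight:
  mile 1 (Alpha, w=120) → cum 120
  mile 15 (Beta, w=70) → cum 190  ≥ 135.5 → median here
  mile 16 (Gamma, w=15) → cum 205
  mile 43 (Delta, w=5) → cum 210
  mile 51 (Epsilon, w=55) → cum 265
  mile 74 (Zeta, w=6) → cum 271
Optimal location: mile 15.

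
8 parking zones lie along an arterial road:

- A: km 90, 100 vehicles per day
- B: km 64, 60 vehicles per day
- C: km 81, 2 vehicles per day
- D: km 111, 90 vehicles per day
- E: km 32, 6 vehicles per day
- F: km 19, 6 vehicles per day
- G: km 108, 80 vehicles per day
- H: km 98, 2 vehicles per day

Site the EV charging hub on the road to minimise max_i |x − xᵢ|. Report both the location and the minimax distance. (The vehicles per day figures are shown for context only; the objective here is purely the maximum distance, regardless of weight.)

location 65, max distance 46

The 1-center on a line is the midpoint of the two extreme points: leftmost at 19, rightmost at 111.
Optimal location = (19 + 111)/2 = 65; maximum distance = (111 − 19)/2 = 46.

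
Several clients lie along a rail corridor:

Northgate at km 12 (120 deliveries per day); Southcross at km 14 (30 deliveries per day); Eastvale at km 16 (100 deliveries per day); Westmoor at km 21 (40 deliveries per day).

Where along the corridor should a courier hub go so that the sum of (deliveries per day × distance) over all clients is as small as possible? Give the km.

x = 14

For a sum of weighted absolute distances on a line, the optimum is the weighted median (not the mean). Total weight W = 290; half-weight = 145.
Sort by position and accumulate weight:
  km 12 (Northgate, w=120) → cum 120
  km 14 (Southcross, w=30) → cum 150  ≥ 145 → median here
  km 16 (Eastvale, w=100) → cum 250
  km 21 (Westmoor, w=40) → cum 290
Optimal location: km 14.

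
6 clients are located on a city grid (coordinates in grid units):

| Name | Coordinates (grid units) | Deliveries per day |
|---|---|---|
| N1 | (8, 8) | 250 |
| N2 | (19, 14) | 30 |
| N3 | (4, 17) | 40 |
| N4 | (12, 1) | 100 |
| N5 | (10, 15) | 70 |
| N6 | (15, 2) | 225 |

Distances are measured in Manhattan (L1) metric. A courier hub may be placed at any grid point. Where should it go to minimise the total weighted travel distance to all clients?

Manhattan distance separates: Σwᵢ(|x−xᵢ|+|y−yᵢ|) = Σwᵢ|x−xᵢ| + Σwᵢ|y−yᵢ|, so x and y are optimised independently as 1-D weighted medians.
Total weight W = 715; half = 357.5.
x-coordinate, sorted with cumulative weight:
  x=4 (N3, w=40) cum 40
  x=8 (N1, w=250) cum 290
  x=10 (N5, w=70) cum 360  ← median
  x=12 (N4, w=100) cum 460
  x=15 (N6, w=225) cum 685
  x=19 (N2, w=30) cum 715
⇒ x* = 10
y-coordinate, sorted with cumulative weight:
  y=1 (N4, w=100) cum 100
  y=2 (N6, w=225) cum 325
  y=8 (N1, w=250) cum 575  ← median
  y=14 (N2, w=30) cum 605
  y=15 (N5, w=70) cum 675
  y=17 (N3, w=40) cum 715
⇒ y* = 8

(10, 8)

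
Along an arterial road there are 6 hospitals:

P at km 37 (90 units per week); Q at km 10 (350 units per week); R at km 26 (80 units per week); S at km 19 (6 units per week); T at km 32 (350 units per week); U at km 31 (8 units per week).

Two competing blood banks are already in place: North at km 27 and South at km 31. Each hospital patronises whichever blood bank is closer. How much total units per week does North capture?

436

The indifferent point is the midpoint (27+31)/2 = 29; hospitals left of it (closer to North at 27) go to North, those right go to South.
  Q at 10 (w=350) → North
  S at 19 (w=6) → North
  R at 26 (w=80) → North
  U at 31 (w=8) → South
  T at 32 (w=350) → South
  P at 37 (w=90) → South
North captures 436; South captures 448.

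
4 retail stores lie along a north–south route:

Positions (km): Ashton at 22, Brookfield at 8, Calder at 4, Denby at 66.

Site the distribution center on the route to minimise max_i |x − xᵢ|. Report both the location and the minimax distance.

location 35, max distance 31

The 1-center on a line is the midpoint of the two extreme points: leftmost at 4, rightmost at 66.
Optimal location = (4 + 66)/2 = 35; maximum distance = (66 − 4)/2 = 31.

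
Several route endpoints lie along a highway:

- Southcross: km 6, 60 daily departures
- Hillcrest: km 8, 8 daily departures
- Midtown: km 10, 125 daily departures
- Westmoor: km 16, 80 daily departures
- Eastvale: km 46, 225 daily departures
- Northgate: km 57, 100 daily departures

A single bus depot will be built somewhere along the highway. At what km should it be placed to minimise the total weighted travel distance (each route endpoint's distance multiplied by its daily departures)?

For a sum of weighted absolute distances on a line, the optimum is the weighted median (not the mean). Total weight W = 598; half-weight = 299.
Sort by position and accumulate weight:
  km 6 (Southcross, w=60) → cum 60
  km 8 (Hillcrest, w=8) → cum 68
  km 10 (Midtown, w=125) → cum 193
  km 16 (Westmoor, w=80) → cum 273
  km 46 (Eastvale, w=225) → cum 498  ≥ 299 → median here
  km 57 (Northgate, w=100) → cum 598
Optimal location: km 46.

x = 46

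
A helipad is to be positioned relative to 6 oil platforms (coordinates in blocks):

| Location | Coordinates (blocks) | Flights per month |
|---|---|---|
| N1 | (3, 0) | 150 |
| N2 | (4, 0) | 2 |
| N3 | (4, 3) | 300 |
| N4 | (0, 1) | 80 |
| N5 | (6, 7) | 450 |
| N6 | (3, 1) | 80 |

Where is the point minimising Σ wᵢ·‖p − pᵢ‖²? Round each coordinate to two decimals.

The minimiser of Σwᵢ‖p−pᵢ‖² is the weighted centroid p* = (Σwᵢpᵢ)/(Σwᵢ).
Σwᵢ = 1062.
Σwᵢxᵢ = 150·3 + 2·4 + 300·4 + 80·0 + 450·6 + 80·3 = 4598.
Σwᵢyᵢ = 150·0 + 2·0 + 300·3 + 80·1 + 450·7 + 80·1 = 4210.
x* = 4598/1062 = 4.33, y* = 4210/1062 = 3.96.

(4.33, 3.96)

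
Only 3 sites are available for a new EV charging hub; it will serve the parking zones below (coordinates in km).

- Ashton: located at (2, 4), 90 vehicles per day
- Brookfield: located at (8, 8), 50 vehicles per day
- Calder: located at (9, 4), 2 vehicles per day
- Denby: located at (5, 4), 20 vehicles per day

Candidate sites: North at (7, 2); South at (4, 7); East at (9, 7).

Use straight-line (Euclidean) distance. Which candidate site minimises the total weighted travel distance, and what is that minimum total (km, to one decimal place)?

Total weighted distance at each candidate:
  North (7, 2): total = 851.0
  South (4, 7): total = 605.6
  East (9, 7): total = 862.1
Minimum is at South with total 605.6 km.

South, total 605.6 km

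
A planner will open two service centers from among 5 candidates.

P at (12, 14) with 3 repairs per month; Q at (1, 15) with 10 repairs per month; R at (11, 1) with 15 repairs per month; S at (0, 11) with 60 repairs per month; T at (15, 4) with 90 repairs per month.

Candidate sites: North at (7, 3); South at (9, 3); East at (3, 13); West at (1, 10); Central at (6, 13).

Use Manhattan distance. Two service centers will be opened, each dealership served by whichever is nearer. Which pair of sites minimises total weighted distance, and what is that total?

Evaluate every pair (each demand assigned to the nearer of the two):
  {South, West}: total = 902
  {South, East}: total = 1060
  {North, West}: total = 1115
  {South, Central}: total = 1261
  {North, East}: total = 1270
  {North, Central}: total = 1471
  {North, South}: total = 1812
  {West, Central}: total = 2066
  {East, Central}: total = 2236
  {East, West}: total = 2275
Best pair: {South, West} with total 902.

{South, West}, total 902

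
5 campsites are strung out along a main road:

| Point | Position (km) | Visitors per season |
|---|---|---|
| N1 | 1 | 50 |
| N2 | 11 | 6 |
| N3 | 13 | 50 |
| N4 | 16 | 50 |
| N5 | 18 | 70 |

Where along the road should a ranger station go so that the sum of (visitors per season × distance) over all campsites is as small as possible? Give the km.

For a sum of weighted absolute distances on a line, the optimum is the weighted median (not the mean). Total weight W = 226; half-weight = 113.
Sort by position and accumulate weight:
  km 1 (N1, w=50) → cum 50
  km 11 (N2, w=6) → cum 56
  km 13 (N3, w=50) → cum 106
  km 16 (N4, w=50) → cum 156  ≥ 113 → median here
  km 18 (N5, w=70) → cum 226
Optimal location: km 16.

x = 16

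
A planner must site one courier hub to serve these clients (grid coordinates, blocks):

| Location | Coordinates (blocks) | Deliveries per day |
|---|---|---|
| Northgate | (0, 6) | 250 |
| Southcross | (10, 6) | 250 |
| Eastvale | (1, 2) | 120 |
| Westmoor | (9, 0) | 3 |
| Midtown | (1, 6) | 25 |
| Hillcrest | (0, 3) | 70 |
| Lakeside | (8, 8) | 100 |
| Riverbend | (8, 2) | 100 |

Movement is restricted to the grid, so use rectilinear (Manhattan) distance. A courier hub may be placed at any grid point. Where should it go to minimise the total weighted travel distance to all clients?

(1, 6)

Manhattan distance separates: Σwᵢ(|x−xᵢ|+|y−yᵢ|) = Σwᵢ|x−xᵢ| + Σwᵢ|y−yᵢ|, so x and y are optimised independently as 1-D weighted medians.
Total weight W = 918; half = 459.
x-coordinate, sorted with cumulative weight:
  x=0 (Northgate, w=250) cum 250
  x=0 (Hillcrest, w=70) cum 320
  x=1 (Eastvale, w=120) cum 440
  x=1 (Midtown, w=25) cum 465  ← median
  x=8 (Lakeside, w=100) cum 565
  x=8 (Riverbend, w=100) cum 665
  x=9 (Westmoor, w=3) cum 668
  x=10 (Southcross, w=250) cum 918
⇒ x* = 1
y-coordinate, sorted with cumulative weight:
  y=0 (Westmoor, w=3) cum 3
  y=2 (Eastvale, w=120) cum 123
  y=2 (Riverbend, w=100) cum 223
  y=3 (Hillcrest, w=70) cum 293
  y=6 (Northgate, w=250) cum 543  ← median
  y=6 (Southcross, w=250) cum 793
  y=6 (Midtown, w=25) cum 818
  y=8 (Lakeside, w=100) cum 918
⇒ y* = 6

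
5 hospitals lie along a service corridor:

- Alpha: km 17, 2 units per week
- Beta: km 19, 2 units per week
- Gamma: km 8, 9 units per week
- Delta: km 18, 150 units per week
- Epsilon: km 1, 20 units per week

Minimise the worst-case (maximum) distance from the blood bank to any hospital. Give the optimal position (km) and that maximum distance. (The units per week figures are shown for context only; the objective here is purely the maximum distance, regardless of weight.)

The 1-center on a line is the midpoint of the two extreme points: leftmost at 1, rightmost at 19.
Optimal location = (1 + 19)/2 = 10; maximum distance = (19 − 1)/2 = 9.

location 10, max distance 9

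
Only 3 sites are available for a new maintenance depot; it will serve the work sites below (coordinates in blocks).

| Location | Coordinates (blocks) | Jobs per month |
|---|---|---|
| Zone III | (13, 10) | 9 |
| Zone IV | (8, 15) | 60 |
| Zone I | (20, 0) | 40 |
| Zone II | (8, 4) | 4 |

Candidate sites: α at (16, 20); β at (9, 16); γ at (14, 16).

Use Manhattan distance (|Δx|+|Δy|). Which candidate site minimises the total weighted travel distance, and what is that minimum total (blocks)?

β, total 1342 blocks

Total weighted distance at each candidate:
  α (16, 20): total = 1953
  β (9, 16): total = 1342
  γ (14, 16): total = 1435
Minimum is at β with total 1342 blocks.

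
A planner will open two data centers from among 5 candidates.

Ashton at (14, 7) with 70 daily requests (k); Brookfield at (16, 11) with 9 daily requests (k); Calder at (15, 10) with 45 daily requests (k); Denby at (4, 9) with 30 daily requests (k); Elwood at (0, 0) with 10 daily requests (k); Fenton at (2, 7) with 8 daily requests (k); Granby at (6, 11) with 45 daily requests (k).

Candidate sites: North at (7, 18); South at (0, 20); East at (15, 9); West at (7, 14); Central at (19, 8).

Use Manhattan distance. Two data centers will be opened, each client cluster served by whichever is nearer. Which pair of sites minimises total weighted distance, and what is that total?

{East, West}, total 1008

Evaluate every pair (each demand assigned to the nearer of the two):
  {East, West}: total = 1008
  {North, East}: total = 1332
  {South, East}: total = 1427
  {East, Central}: total = 1467
  {West, Central}: total = 1470
  {North, Central}: total = 1842
  {South, Central}: total = 2189
  {South, West}: total = 2344
  {North, West}: total = 2354
  {North, South}: total = 3164
Best pair: {East, West} with total 1008.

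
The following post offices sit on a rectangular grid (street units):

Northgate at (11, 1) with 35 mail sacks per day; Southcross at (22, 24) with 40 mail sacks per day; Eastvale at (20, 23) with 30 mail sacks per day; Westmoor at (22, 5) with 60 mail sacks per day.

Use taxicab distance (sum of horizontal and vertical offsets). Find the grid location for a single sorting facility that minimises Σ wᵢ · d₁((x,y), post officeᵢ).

(22, 5)

Manhattan distance separates: Σwᵢ(|x−xᵢ|+|y−yᵢ|) = Σwᵢ|x−xᵢ| + Σwᵢ|y−yᵢ|, so x and y are optimised independently as 1-D weighted medians.
Total weight W = 165; half = 82.5.
x-coordinate, sorted with cumulative weight:
  x=11 (Northgate, w=35) cum 35
  x=20 (Eastvale, w=30) cum 65
  x=22 (Southcross, w=40) cum 105  ← median
  x=22 (Westmoor, w=60) cum 165
⇒ x* = 22
y-coordinate, sorted with cumulative weight:
  y=1 (Northgate, w=35) cum 35
  y=5 (Westmoor, w=60) cum 95  ← median
  y=23 (Eastvale, w=30) cum 125
  y=24 (Southcross, w=40) cum 165
⇒ y* = 5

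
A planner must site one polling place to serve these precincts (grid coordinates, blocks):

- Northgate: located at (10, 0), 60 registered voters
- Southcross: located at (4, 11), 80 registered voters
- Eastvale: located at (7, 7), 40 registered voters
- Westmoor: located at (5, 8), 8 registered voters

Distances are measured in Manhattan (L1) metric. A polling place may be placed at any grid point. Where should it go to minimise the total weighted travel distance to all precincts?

Manhattan distance separates: Σwᵢ(|x−xᵢ|+|y−yᵢ|) = Σwᵢ|x−xᵢ| + Σwᵢ|y−yᵢ|, so x and y are optimised independently as 1-D weighted medians.
Total weight W = 188; half = 94.
x-coordinate, sorted with cumulative weight:
  x=4 (Southcross, w=80) cum 80
  x=5 (Westmoor, w=8) cum 88
  x=7 (Eastvale, w=40) cum 128  ← median
  x=10 (Northgate, w=60) cum 188
⇒ x* = 7
y-coordinate, sorted with cumulative weight:
  y=0 (Northgate, w=60) cum 60
  y=7 (Eastvale, w=40) cum 100  ← median
  y=8 (Westmoor, w=8) cum 108
  y=11 (Southcross, w=80) cum 188
⇒ y* = 7

(7, 7)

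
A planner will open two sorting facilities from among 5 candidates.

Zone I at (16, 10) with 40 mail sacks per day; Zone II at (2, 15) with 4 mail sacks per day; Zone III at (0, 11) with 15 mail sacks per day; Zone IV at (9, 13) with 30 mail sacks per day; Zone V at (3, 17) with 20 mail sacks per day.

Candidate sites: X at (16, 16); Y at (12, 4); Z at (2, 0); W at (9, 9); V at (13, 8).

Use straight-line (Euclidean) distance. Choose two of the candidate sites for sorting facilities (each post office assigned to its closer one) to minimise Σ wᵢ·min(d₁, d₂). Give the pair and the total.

Evaluate every pair (each demand assigned to the nearer of the two):
  {W, V}: total = 639.4
  {X, W}: total = 735.2
  {Y, W}: total = 778.0
  {Z, W}: total = 778.0
  {Z, V}: total = 825.2
  {X, V}: total = 849.4
  {Y, V}: total = 857.7
  {X, Z}: total = 953.1
  {X, Y}: total = 993.8
  {Y, Z}: total = 1116.4
Best pair: {W, V} with total 639.4.

{W, V}, total 639.4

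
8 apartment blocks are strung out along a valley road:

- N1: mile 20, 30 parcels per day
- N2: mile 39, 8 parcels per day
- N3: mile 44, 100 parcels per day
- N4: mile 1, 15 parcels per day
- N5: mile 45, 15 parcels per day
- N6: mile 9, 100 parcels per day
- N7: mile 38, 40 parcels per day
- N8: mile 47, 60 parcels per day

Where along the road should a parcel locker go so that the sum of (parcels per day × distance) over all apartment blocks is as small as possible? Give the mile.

For a sum of weighted absolute distances on a line, the optimum is the weighted median (not the mean). Total weight W = 368; half-weight = 184.
Sort by position and accumulate weight:
  mile 1 (N4, w=15) → cum 15
  mile 9 (N6, w=100) → cum 115
  mile 20 (N1, w=30) → cum 145
  mile 38 (N7, w=40) → cum 185  ≥ 184 → median here
  mile 39 (N2, w=8) → cum 193
  mile 44 (N3, w=100) → cum 293
  mile 45 (N5, w=15) → cum 308
  mile 47 (N8, w=60) → cum 368
Optimal location: mile 38.

x = 38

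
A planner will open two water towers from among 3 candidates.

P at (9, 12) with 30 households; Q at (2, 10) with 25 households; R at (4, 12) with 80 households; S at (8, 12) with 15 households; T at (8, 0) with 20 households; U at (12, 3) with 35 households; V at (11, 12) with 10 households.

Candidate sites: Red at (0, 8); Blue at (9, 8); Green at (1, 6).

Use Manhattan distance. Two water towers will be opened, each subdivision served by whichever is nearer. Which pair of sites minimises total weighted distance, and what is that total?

Evaluate every pair (each demand assigned to the nearer of the two):
  {Red, Blue}: total = 1455
  {Blue, Green}: total = 1560
  {Red, Green}: total = 2210
Best pair: {Red, Blue} with total 1455.

{Red, Blue}, total 1455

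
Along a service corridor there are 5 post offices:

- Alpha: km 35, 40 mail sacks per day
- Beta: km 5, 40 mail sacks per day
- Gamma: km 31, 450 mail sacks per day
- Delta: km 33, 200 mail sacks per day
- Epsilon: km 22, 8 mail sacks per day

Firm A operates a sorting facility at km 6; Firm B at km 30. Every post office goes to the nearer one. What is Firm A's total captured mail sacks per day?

The indifferent point is the midpoint (6+30)/2 = 18; post offices left of it (closer to Firm A at 6) go to Firm A, those right go to Firm B.
  Beta at 5 (w=40) → Firm A
  Epsilon at 22 (w=8) → Firm B
  Gamma at 31 (w=450) → Firm B
  Delta at 33 (w=200) → Firm B
  Alpha at 35 (w=40) → Firm B
Firm A captures 40; Firm B captures 698.

40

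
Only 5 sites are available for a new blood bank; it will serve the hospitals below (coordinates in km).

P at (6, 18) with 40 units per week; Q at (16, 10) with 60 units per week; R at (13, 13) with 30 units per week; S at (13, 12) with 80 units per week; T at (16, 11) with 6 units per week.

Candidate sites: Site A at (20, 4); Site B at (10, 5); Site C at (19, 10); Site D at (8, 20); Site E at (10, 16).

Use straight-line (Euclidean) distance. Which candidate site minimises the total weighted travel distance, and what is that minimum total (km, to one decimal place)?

Total weighted distance at each candidate:
  Site A (20, 4): total = 2465.5
  Site B (10, 5): total = 1929.2
  Site C (19, 10): total = 1516.8
  Site D (8, 20): total = 1966.5
  Site E (10, 16): total = 1262.1
Minimum is at Site E with total 1262.1 km.

Site E, total 1262.1 km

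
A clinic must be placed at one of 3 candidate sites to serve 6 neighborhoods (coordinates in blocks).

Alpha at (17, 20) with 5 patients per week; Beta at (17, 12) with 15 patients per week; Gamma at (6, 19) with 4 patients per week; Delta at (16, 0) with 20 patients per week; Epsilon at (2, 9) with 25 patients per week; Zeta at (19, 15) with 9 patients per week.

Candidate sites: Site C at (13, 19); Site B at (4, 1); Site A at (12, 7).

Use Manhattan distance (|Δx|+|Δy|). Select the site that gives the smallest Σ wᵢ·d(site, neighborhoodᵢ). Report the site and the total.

Total weighted distance at each candidate:
  Site C (13, 19): total = 1273
  Site B (4, 1): total = 1371
  Site A (12, 7): total = 967
Minimum is at Site A with total 967 blocks.

Site A, total 967 blocks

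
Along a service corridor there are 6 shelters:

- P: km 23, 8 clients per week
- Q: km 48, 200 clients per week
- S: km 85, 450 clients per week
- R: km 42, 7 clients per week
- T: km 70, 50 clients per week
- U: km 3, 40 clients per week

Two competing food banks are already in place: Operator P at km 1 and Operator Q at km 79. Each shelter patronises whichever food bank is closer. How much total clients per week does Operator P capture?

48

The indifferent point is the midpoint (1+79)/2 = 40; shelters left of it (closer to Operator P at 1) go to Operator P, those right go to Operator Q.
  U at 3 (w=40) → Operator P
  P at 23 (w=8) → Operator P
  R at 42 (w=7) → Operator Q
  Q at 48 (w=200) → Operator Q
  T at 70 (w=50) → Operator Q
  S at 85 (w=450) → Operator Q
Operator P captures 48; Operator Q captures 707.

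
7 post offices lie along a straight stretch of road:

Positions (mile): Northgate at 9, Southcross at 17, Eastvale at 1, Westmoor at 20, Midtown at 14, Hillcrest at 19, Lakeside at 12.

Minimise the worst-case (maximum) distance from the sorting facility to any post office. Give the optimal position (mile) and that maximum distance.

location 10.5, max distance 9.5

The 1-center on a line is the midpoint of the two extreme points: leftmost at 1, rightmost at 20.
Optimal location = (1 + 20)/2 = 10.5; maximum distance = (20 − 1)/2 = 9.5.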